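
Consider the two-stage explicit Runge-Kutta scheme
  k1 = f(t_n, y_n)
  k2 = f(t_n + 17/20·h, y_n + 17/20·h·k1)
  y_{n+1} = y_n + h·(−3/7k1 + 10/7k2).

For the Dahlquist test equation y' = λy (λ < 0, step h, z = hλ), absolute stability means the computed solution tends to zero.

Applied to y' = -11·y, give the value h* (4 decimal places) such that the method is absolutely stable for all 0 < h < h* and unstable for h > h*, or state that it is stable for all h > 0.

Set f=λy, z=hλ:
  k1=λy_n ⇒ h·k1=z·y_n;  k2=λ(1+17/20z)y_n ⇒ h·k2=z(1+17/20z)y_n
  y_{n+1}/y_n = 1 − 3/7z + 10/7z(1+17/20z) = 1 + z + 17/14z²
  Hence R(z) = 1 + z + 17/14z².

Solve |R(x)|<1 on ℝ⁻.
x=-0.62: |R|=0.8468
R=1: x+17/14x²=0 ⇒ x=−14/17=-0.8235; min R=1−1/(4·17/14)=0.7941>−1
Confirm numerically:
  x=-0.760: |R|=0.94137 <1
  x=-0.589: |R|=0.83226 <1
  x=-0.380: |R|=0.79534 <1
  x=-1.194: |R|=1.53713 >1
  x=-1.104: |R|=1.37599 >1
  x=-1.090: |R|=1.35269 >1
So |R|<1 on (-0.8235, 0).

(-0.8235,0); λ=-11 ⇒ h* = (14/17)/11 = 0.0749.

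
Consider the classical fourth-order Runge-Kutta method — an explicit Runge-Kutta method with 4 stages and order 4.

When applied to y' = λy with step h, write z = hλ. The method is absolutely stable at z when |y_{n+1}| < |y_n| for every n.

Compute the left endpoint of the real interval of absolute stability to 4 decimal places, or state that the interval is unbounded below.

Test eqn y'=λy, z=hλ:
  order 4, 4-stage ⇒ R(z)=1+z+z^2/2+z^3/6+z^4/24
  (e.g. R(-0.9)=0.41084, |R|=0.41084)

Find x<0 with |R(x)|<1.
x=-0.9: |R|=0.4108
|R(-2.9)|=1.1872 |R(-0.94)|=0.3959 |R(-0.7)|=0.4978
Bisect:
  x_lo=-3.6755 |R|=3.4080  x_hi=-0.0845 |R|=0.9190
  mid=-1.88001 |R|=0.30026 →hi
  mid=-2.77778 |R|=0.98873 →hi
  mid=-3.22666 |R|=1.89653 →lo
  mid=-3.00222 |R|=1.37944 →lo
  mid=-2.89000 |R|=1.16968 →lo
  mid=-2.83389 |R|=1.07577 →lo
  mid=-2.80583 |R|=1.03141 →lo
  ...
  [-2.78545,-2.78523] ⇒ x*=-2.7853
Interval (-2.7853, 0).

left endpoint -2.7853.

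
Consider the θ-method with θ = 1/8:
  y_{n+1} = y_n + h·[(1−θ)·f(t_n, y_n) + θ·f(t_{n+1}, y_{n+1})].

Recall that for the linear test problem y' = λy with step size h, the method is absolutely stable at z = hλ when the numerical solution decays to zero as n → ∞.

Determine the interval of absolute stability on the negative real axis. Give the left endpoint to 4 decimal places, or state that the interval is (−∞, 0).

Set f=λy, z=hλ:
  y_{n+1} = y_n + z·[7/8·y_n + 1/8·y_{n+1}] ⇒ (1 − 1/8z)y_{n+1} = (1 + 7/8z)y_n
  so R(z) = (1 + 7/8z)/(1 − 1/8z).

Find x<0 with |R(x)|<1.
x=-1.34: |R|=0.1478
R=−1: 1+7/8x = −1+1/8x ⇒ -3/4x=2 ⇒ x=2/(-3/4)=-2.6667
Confirm numerically:
  x=-2.420: |R|=0.85797 <1
  x=-1.617: |R|=0.34512 <1
  x=-1.077: |R|=0.05079 <1
  x=-1.074: |R|=0.05312 <1
  x=-3.008: |R|=1.18605 >1
  x=-2.970: |R|=1.16591 >1
Stable set (-2.6667, 0).

(-2.6667, 0).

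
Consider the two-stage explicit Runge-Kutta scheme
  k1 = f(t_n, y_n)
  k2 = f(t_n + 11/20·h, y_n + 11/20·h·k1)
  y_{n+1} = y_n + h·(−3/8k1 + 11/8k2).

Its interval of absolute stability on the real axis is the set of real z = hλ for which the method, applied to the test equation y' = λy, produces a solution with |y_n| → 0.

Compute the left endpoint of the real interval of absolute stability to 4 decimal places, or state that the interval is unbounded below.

left endpoint -1.3223.

Test eqn y'=λy, z=hλ:
  k1=λy_n ⇒ h·k1=z·y_n;  k2=λ(1+11/20z)y_n ⇒ h·k2=z(1+11/20z)y_n
  y_{n+1}/y_n = 1 − 3/8z + 11/8z(1+11/20z) = 1 + z + 121/160z²
  Hence R(z) = 1 + z + 121/160z².

Find x<0 with |R(x)|<1.
x=-1.39: |R|=1.0712
R=1: x+121/160x²=0 ⇒ x=−160/121=-1.3223; min R=1−1/(4·121/160)=0.6694>−1
Confirm numerically:
  x=-0.788: |R|=0.68159 <1
  x=-0.782: |R|=0.68047 <1
  x=-0.690: |R|=0.67005 <1
  x=-0.555: |R|=0.67794 <1
  x=-1.721: |R|=1.51889 >1
  x=-1.451: |R|=1.14121 >1
  x=-1.428: |R|=1.11413 >1
Interval (-1.3223, 0).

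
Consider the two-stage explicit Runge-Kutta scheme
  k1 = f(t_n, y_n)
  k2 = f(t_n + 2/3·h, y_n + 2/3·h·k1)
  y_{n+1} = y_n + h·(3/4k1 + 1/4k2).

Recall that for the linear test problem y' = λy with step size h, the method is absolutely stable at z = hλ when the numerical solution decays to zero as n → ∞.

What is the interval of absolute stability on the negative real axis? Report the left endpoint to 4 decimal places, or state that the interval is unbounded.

z∈(-6.0000,0).

On y'=λy, z=hλ:
  k1=λy_n ⇒ h·k1=z·y_n;  k2=λ(1+2/3z)y_n ⇒ h·k2=z(1+2/3z)y_n
  y_{n+1}/y_n = 1 + 3/4z + 1/4z(1+2/3z) = 1 + z + 1/6z²
  ⇒ R(z) = 1 + z + 1/6z².

Boundary: |R(x)|=1, x<0.
x=-1.3: |R|=0.0183
R=1: x+1/6x²=0 ⇒ x=−6=-6.0000; min R=1−1/(4·1/6)=-0.5000>−1
Confirm numerically:
  x=-5.857: |R|=0.86041 <1
  x=-5.383: |R|=0.44645 <1
  x=-4.391: |R|=0.17752 <1
  x=-4.281: |R|=0.22651 <1
  x=-6.346: |R|=1.36595 >1
  x=-6.238: |R|=1.24744 >1
  x=-6.064: |R|=1.06468 >1
So |R|<1 on (-6.0000, 0).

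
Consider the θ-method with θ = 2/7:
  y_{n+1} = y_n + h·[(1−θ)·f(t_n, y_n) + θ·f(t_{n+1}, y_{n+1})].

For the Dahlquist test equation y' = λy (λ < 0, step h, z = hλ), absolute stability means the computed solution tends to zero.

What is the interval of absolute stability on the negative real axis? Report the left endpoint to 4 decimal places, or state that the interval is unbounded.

Set f=λy, z=hλ:
  y_{n+1} = y_n + z·[5/7·y_n + 2/7·y_{n+1}] ⇒ (1 − 2/7z)y_{n+1} = (1 + 5/7z)y_n
  R(z) = (1 + 5/7z)/(1 − 2/7z).

Boundary: |R(x)|=1, x<0.
x=-1.74: |R|=0.1622
R=−1: 1+5/7x = −1+2/7x ⇒ -3/7x=2 ⇒ x=2/(-3/7)=-4.6667
Confirm numerically:
  x=-4.108: |R|=0.88985 <1
  x=-4.065: |R|=0.88070 <1
  x=-3.296: |R|=0.69747 <1
  x=-2.126: |R|=0.32261 <1
  x=-5.106: |R|=1.07657 >1
  x=-5.040: |R|=1.06557 >1
  x=-4.925: |R|=1.04599 >1
So |R|<1 on (-4.6667, 0).

z∈(-4.6667,0).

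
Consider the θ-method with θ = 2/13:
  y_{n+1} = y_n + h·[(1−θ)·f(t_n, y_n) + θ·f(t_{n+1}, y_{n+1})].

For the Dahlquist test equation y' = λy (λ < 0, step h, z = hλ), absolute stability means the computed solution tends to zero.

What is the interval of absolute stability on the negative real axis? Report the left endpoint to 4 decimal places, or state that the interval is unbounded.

Set f=λy, z=hλ:
  y_{n+1} = y_n + z·[11/13·y_n + 2/13·y_{n+1}] ⇒ (1 − 2/13z)y_{n+1} = (1 + 11/13z)y_n
  so R(z) = (1 + 11/13z)/(1 − 2/13z).

Boundary: |R(x)|=1, x<0.
x=-1.7: |R|=0.3476
R=−1: 1+11/13x = −1+2/13x ⇒ -9/13x=2 ⇒ x=2/(-9/13)=-2.8889
Confirm numerically:
  x=-2.330: |R|=0.71518 <1
  x=-1.892: |R|=0.46544 <1
  x=-1.800: |R|=0.40964 <1
  x=-1.267: |R|=0.06032 <1
  x=-3.376: |R|=1.22195 >1
  x=-3.350: |R|=1.21066 >1
  x=-3.102: |R|=1.09988 >1
Stable set (-2.8889, 0).

z∈(-2.8889,0).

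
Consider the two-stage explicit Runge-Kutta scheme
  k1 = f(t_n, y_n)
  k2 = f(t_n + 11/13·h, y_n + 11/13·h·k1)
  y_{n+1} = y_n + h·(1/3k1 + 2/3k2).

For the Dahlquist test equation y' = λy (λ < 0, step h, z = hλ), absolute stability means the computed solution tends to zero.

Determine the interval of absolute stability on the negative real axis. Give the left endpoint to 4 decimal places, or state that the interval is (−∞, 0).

With y'=λy (z=hλ):
  k1=λy_n ⇒ h·k1=z·y_n;  k2=λ(1+11/13z)y_n ⇒ h·k2=z(1+11/13z)y_n
  y_{n+1}/y_n = 1 + 1/3z + 2/3z(1+11/13z) = 1 + z + 22/39z²
  so R(z) = 1 + z + 22/39z².

Find x<0 with |R(x)|<1.
x=-1.04: |R|=0.5701
R=1: x+22/39x²=0 ⇒ x=−39/22=-1.7727; min R=1−1/(4·22/39)=0.5568>−1
Confirm numerically:
  x=-1.423: |R|=0.71927 <1
  x=-1.291: |R|=0.64918 <1
  x=-0.986: |R|=0.56242 <1
  x=-2.365: |R|=1.79015 >1
  x=-2.116: |R|=1.40974 >1
  x=-1.931: |R|=1.17240 >1
Interval (-1.7727, 0).

(-1.7727, 0).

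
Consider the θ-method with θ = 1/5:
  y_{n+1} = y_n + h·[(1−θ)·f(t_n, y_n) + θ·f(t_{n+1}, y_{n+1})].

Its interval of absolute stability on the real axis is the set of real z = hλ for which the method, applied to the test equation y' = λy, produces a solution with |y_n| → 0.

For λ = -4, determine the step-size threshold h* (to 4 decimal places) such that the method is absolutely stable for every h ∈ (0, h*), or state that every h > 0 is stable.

(-3.3333,0); λ=-4 ⇒ h* = (10/3)/4 = 0.8333.

With y'=λy (z=hλ):
  y_{n+1} = y_n + z·[4/5·y_n + 1/5·y_{n+1}] ⇒ (1 − 1/5z)y_{n+1} = (1 + 4/5z)y_n
  so R(z) = (1 + 4/5z)/(1 − 1/5z).

Find x<0 with |R(x)|<1.
x=-1.02: |R|=0.1528
R=−1: 1+4/5x = −1+1/5x ⇒ -3/5x=2 ⇒ x=2/(-3/5)=-3.3333
Confirm numerically:
  x=-2.950: |R|=0.85535 <1
  x=-1.909: |R|=0.38153 <1
  x=-1.418: |R|=0.10471 <1
  x=-3.814: |R|=1.16360 >1
  x=-3.459: |R|=1.04457 >1
Stable set (-3.3333, 0).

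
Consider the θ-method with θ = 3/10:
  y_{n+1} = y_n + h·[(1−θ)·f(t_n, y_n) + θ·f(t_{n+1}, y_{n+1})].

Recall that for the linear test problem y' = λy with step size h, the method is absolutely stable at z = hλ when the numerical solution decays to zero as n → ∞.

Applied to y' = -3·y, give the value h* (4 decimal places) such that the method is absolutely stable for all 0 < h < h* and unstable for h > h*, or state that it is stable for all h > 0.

(-5.0000,0); λ=-3 ⇒ h* = (5)/3 = 1.6667.

On y'=λy, z=hλ:
  y_{n+1} = y_n + z·[7/10·y_n + 3/10·y_{n+1}] ⇒ (1 − 3/10z)y_{n+1} = (1 + 7/10z)y_n
  so R(z) = (1 + 7/10z)/(1 − 3/10z).

Find x<0 with |R(x)|<1.
x=-1.2: |R|=0.1176
R=−1: 1+7/10x = −1+3/10x ⇒ -2/5x=2 ⇒ x=2/(-2/5)=-5.0000
Confirm numerically:
  x=-3.875: |R|=0.79191 <1
  x=-2.724: |R|=0.49901 <1
  x=-2.548: |R|=0.44412 <1
  x=-2.205: |R|=0.32711 <1
  x=-5.526: |R|=1.07916 >1
  x=-5.319: |R|=1.04916 >1
Stable set (-5.0000, 0).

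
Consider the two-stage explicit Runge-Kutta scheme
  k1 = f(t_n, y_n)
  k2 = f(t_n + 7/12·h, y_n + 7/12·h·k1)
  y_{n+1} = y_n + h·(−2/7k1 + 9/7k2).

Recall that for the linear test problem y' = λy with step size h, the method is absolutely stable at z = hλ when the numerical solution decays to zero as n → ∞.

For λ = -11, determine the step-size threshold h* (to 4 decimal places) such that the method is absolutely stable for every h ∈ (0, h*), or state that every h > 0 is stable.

Test eqn y'=λy, z=hλ:
  k1=λy_n ⇒ h·k1=z·y_n;  k2=λ(1+7/12z)y_n ⇒ h·k2=z(1+7/12z)y_n
  y_{n+1}/y_n = 1 − 2/7z + 9/7z(1+7/12z) = 1 + z + 3/4z²
  ⇒ R(z) = 1 + z + 3/4z².

Find x<0 with |R(x)|<1.
x=-0.39: |R|=0.7241
R=1: x+3/4x²=0 ⇒ x=−4/3=-1.3333; min R=1−1/(4·3/4)=0.6667>−1
Confirm numerically:
  x=-1.195: |R|=0.87602 <1
  x=-0.885: |R|=0.70242 <1
  x=-0.723: |R|=0.66905 <1
  x=-1.796: |R|=1.62321 >1
  x=-1.710: |R|=1.48307 >1
  x=-1.367: |R|=1.03452 >1
So |R|<1 on (-1.3333, 0).

(-1.3333,0); λ=-11 ⇒ h* = (4/3)/11 = 0.1212.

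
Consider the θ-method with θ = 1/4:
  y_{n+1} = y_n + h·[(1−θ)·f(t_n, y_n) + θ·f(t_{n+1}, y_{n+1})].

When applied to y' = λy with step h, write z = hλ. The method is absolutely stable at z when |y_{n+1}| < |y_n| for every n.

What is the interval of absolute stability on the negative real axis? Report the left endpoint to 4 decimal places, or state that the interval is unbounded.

z∈(-4.0000,0).

On y'=λy, z=hλ:
  y_{n+1} = y_n + z·[3/4·y_n + 1/4·y_{n+1}] ⇒ (1 − 1/4z)y_{n+1} = (1 + 3/4z)y_n
  ⇒ R(z) = (1 + 3/4z)/(1 − 1/4z).

Boundary: |R(x)|=1, x<0.
x=-0.36: |R|=0.6697
R=−1: 1+3/4x = −1+1/4x ⇒ -1/2x=2 ⇒ x=2/(-1/2)=-4.0000
Confirm numerically:
  x=-3.959: |R|=0.98970 <1
  x=-3.221: |R|=0.78424 <1
  x=-2.666: |R|=0.59976 <1
  x=-2.311: |R|=0.46474 <1
  x=-4.176: |R|=1.04305 >1
  x=-4.101: |R|=1.02494 >1
Interval (-4.0000, 0).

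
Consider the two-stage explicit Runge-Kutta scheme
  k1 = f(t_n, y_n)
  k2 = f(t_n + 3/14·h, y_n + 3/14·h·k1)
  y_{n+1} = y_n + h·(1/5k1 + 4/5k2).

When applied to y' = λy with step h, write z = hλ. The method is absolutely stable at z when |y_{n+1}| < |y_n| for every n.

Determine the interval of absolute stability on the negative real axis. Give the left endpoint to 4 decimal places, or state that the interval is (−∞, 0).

z∈(-5.8333,0).

Test eqn y'=λy, z=hλ:
  k1=λy_n ⇒ h·k1=z·y_n;  k2=λ(1+3/14z)y_n ⇒ h·k2=z(1+3/14z)y_n
  y_{n+1}/y_n = 1 + 1/5z + 4/5z(1+3/14z) = 1 + z + 6/35z²
  ⇒ R(z) = 1 + z + 6/35z².

Need |R(x)|<1, x<0.
x=-0.72: |R|=0.3689
R=1: x+6/35x²=0 ⇒ x=−35/6=-5.8333; min R=1−1/(4·6/35)=-0.4583>−1
Confirm numerically:
  x=-5.302: |R|=0.51706 <1
  x=-4.265: |R|=0.14668 <1
  x=-4.263: |R|=0.14760 <1
  x=-6.069: |R|=1.24519 >1
  x=-5.943: |R|=1.11173 >1
  x=-5.904: |R|=1.07152 >1
Stable set (-5.8333, 0).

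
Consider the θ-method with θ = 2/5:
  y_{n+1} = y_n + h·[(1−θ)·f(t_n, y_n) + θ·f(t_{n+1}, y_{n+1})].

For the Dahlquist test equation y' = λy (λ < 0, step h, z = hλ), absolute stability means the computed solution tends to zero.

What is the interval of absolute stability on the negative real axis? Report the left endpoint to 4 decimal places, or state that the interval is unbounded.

With y'=λy (z=hλ):
  y_{n+1} = y_n + z·[3/5·y_n + 2/5·y_{n+1}] ⇒ (1 − 2/5z)y_{n+1} = (1 + 3/5z)y_n
  ⇒ R(z) = (1 + 3/5z)/(1 − 2/5z).

Need |R(x)|<1, x<0.
x=-0.32: |R|=0.7163
R=−1: 1+3/5x = −1+2/5x ⇒ -1/5x=2 ⇒ x=2/(-1/5)=-10.0000
Confirm numerically:
  x=-8.374: |R|=0.92523 <1
  x=-7.846: |R|=0.89590 <1
  x=-5.552: |R|=0.72380 <1
  x=-10.468: |R|=1.01804 >1
  x=-10.442: |R|=1.01708 >1
  x=-10.296: |R|=1.01157 >1
So |R|<1 on (-10.0000, 0).

z∈(-10.0000,0).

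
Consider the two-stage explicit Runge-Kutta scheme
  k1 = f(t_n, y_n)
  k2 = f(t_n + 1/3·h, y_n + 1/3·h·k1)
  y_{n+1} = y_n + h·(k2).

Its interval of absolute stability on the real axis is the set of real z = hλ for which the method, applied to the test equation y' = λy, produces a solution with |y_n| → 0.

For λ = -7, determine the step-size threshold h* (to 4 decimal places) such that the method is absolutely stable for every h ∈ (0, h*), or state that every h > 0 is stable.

Set f=λy, z=hλ:
  k1=λy_n ⇒ h·k1=z·y_n;  k2=λ(1+1/3z)y_n ⇒ h·k2=z(1+1/3z)y_n
  y_{n+1}/y_n = 1 + z(1+1/3z) = 1 + z + 1/3z²
  so R(z) = 1 + z + 1/3z².

Solve |R(x)|<1 on ℝ⁻.
x=-0.39: |R|=0.6607
R=1: x+1/3x²=0 ⇒ x=−3=-3.0000; min R=1−1/(4·1/3)=0.2500>−1
Confirm numerically:
  x=-2.728: |R|=0.75266 <1
  x=-2.213: |R|=0.41946 <1
  x=-1.378: |R|=0.25496 <1
  x=-1.284: |R|=0.26555 <1
  x=-3.365: |R|=1.40941 >1
  x=-3.298: |R|=1.32760 >1
So |R|<1 on (-3.0000, 0).

(-3.0000,0); λ=-7 ⇒ h* = (3)/7 = 0.4286.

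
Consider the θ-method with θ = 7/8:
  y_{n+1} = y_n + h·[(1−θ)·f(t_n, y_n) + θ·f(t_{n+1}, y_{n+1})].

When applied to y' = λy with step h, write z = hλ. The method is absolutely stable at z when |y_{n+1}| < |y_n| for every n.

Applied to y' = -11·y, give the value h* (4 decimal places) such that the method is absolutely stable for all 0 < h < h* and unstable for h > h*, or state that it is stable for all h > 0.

With y'=λy (z=hλ):
  y_{n+1} = y_n + z·[1/8·y_n + 7/8·y_{n+1}] ⇒ (1 − 7/8z)y_{n+1} = (1 + 1/8z)y_n
  R(z) = (1 + 1/8z)/(1 − 7/8z).

Solve |R(x)|<1 on ℝ⁻.
x=-0.91: |R|=0.4934
x=-2: |R|=0.2727
x=-10: |R|=0.0256
x=-100: |R|=0.1299
θ=7/8≥1/2 ⇒ |1+1/8x|<|1−7/8x| ∀x<0 ⇒ unbounded interval.

unbounded; (−∞, 0). Any h>0 works for λ=-11.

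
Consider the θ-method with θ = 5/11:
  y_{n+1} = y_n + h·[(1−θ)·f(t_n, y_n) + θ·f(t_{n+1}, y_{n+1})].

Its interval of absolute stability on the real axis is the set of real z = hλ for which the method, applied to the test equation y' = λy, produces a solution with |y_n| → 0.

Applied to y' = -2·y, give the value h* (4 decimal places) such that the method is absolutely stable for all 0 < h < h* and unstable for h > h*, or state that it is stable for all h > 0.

With y'=λy (z=hλ):
  y_{n+1} = y_n + z·[6/11·y_n + 5/11·y_{n+1}] ⇒ (1 − 5/11z)y_{n+1} = (1 + 6/11z)y_n
  R(z) = (1 + 6/11z)/(1 − 5/11z).

Boundary: |R(x)|=1, x<0.
x=-0.35: |R|=0.6980
R=−1: 1+6/11x = −1+5/11x ⇒ -1/11x=2 ⇒ x=2/(-1/11)=-22.0000
Confirm numerically:
  x=-20.385: |R|=0.98570 <1
  x=-13.921: |R|=0.89977 <1
  x=-10.165: |R|=0.80857 <1
  x=-9.817: |R|=0.79724 <1
  x=-22.401: |R|=1.00326 >1
  x=-22.378: |R|=1.00308 >1
  x=-22.043: |R|=1.00035 >1
Interval (-22.0000, 0).

(-22.0000,0); λ=-2 ⇒ h* = (22)/2 = 11.0000.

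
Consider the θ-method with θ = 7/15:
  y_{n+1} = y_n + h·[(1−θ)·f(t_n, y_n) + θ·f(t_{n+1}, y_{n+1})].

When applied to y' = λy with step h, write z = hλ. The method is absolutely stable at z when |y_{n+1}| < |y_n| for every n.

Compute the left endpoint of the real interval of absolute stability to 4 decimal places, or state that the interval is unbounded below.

With y'=λy (z=hλ):
  y_{n+1} = y_n + z·[8/15·y_n + 7/15·y_{n+1}] ⇒ (1 − 7/15z)y_{n+1} = (1 + 8/15z)y_n
  Hence R(z) = (1 + 8/15z)/(1 − 7/15z).

Boundary: |R(x)|=1, x<0.
x=-1.03: |R|=0.3044
R=−1: 1+8/15x = −1+7/15x ⇒ -1/15x=2 ⇒ x=2/(-1/15)=-30.0000
Confirm numerically:
  x=-27.501: |R|=0.98796 <1
  x=-25.584: |R|=0.97725 <1
  x=-16.826: |R|=0.90078 <1
  x=-30.475: |R|=1.00208 >1
  x=-30.241: |R|=1.00106 >1
Stable set (-30.0000, 0).

left endpoint -30.0000.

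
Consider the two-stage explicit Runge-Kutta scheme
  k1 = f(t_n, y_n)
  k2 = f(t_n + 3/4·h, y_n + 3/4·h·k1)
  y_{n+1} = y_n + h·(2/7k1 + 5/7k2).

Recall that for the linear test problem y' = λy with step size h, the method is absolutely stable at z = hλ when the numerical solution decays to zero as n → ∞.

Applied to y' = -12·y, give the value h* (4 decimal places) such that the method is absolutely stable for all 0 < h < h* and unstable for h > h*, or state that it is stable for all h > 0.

(-1.8667,0); λ=-12 ⇒ h* = (28/15)/12 = 0.1556.

Test eqn y'=λy, z=hλ:
  k1=λy_n ⇒ h·k1=z·y_n;  k2=λ(1+3/4z)y_n ⇒ h·k2=z(1+3/4z)y_n
  y_{n+1}/y_n = 1 + 2/7z + 5/7z(1+3/4z) = 1 + z + 15/28z²
  Hence R(z) = 1 + z + 15/28z².

Need |R(x)|<1, x<0.
x=-0.8: |R|=0.5429
R=1: x+15/28x²=0 ⇒ x=−28/15=-1.8667; min R=1−1/(4·15/28)=0.5333>−1
Confirm numerically:
  x=-1.785: |R|=0.92191 <1
  x=-1.568: |R|=0.74912 <1
  x=-0.910: |R|=0.53363 <1
  x=-0.785: |R|=0.54512 <1
  x=-2.398: |R|=1.68257 >1
  x=-2.291: |R|=1.52079 >1
  x=-1.956: |R|=1.09361 >1
Stable set (-1.8667, 0).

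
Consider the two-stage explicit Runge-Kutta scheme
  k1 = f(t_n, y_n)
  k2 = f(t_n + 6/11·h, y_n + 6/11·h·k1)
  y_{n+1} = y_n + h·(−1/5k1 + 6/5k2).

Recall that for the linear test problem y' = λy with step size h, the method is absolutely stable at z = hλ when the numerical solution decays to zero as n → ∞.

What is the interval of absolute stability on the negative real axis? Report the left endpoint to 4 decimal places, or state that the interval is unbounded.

Set f=λy, z=hλ:
  k1=λy_n ⇒ h·k1=z·y_n;  k2=λ(1+6/11z)y_n ⇒ h·k2=z(1+6/11z)y_n
  y_{n+1}/y_n = 1 − 1/5z + 6/5z(1+6/11z) = 1 + z + 36/55z²
  Hence R(z) = 1 + z + 36/55z².

Find x<0 with |R(x)|<1.
x=-0.52: |R|=0.6570
R=1: x+36/55x²=0 ⇒ x=−55/36=-1.5278; min R=1−1/(4·36/55)=0.6181>−1
Confirm numerically:
  x=-1.351: |R|=0.84368 <1
  x=-1.014: |R|=0.65900 <1
  x=-0.880: |R|=0.62688 <1
  x=-0.662: |R|=0.62485 <1
  x=-2.090: |R|=1.76912 >1
  x=-1.764: |R|=1.27275 >1
So |R|<1 on (-1.5278, 0).

z∈(-1.5278,0).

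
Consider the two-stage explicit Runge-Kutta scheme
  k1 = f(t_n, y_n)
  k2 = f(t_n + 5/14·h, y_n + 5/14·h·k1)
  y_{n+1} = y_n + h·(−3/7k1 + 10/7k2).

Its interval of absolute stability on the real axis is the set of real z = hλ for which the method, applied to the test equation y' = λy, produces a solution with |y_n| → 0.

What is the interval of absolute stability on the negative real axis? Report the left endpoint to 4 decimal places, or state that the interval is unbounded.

(-1.9600, 0).

Set f=λy, z=hλ:
  k1=λy_n ⇒ h·k1=z·y_n;  k2=λ(1+5/14z)y_n ⇒ h·k2=z(1+5/14z)y_n
  y_{n+1}/y_n = 1 − 3/7z + 10/7z(1+5/14z) = 1 + z + 25/49z²
  R(z) = 1 + z + 25/49z².

Boundary: |R(x)|=1, x<0.
x=-1.25: |R|=0.5472
R=1: x+25/49x²=0 ⇒ x=−49/25=-1.9600; min R=1−1/(4·25/49)=0.5100>−1
Confirm numerically:
  x=-1.096: |R|=0.51687 <1
  x=-0.947: |R|=0.51056 <1
  x=-0.930: |R|=0.51128 <1
  x=-2.539: |R|=1.75004 >1
  x=-2.486: |R|=1.66716 >1
  x=-2.051: |R|=1.09523 >1
So |R|<1 on (-1.9600, 0).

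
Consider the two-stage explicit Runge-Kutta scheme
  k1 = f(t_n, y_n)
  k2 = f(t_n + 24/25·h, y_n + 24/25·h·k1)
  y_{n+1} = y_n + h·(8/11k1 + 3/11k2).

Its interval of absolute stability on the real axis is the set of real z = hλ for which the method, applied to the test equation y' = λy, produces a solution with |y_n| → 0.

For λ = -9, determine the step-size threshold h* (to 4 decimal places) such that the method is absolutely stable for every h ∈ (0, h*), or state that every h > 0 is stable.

Test eqn y'=λy, z=hλ:
  k1=λy_n ⇒ h·k1=z·y_n;  k2=λ(1+24/25z)y_n ⇒ h·k2=z(1+24/25z)y_n
  y_{n+1}/y_n = 1 + 8/11z + 3/11z(1+24/25z) = 1 + z + 72/275z²
  so R(z) = 1 + z + 72/275z².

Need |R(x)|<1, x<0.
x=-1.59: |R|=0.0719
R=1: x+72/275x²=0 ⇒ x=−275/72=-3.8194; min R=1−1/(4·72/275)=0.0451>−1
Confirm numerically:
  x=-3.555: |R|=0.75386 <1
  x=-2.663: |R|=0.19370 <1
  x=-1.619: |R|=0.06727 <1
  x=-4.153: |R|=1.36269 >1
  x=-3.873: |R|=1.05431 >1
Interval (-3.8194, 0).

(-3.8194,0); λ=-9 ⇒ h* = (275/72)/9 = 0.4244.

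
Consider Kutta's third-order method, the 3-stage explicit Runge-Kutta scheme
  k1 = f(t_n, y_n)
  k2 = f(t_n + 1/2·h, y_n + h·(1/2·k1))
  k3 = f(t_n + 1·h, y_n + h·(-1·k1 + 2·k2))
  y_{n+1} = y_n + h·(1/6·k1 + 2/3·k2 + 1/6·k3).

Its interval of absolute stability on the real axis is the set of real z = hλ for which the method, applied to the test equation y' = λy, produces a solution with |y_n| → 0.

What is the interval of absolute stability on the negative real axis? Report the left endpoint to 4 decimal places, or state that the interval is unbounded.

(-2.5127, 0).

Test eqn y'=λy, z=hλ:
  order 3, 3-stage ⇒ R(z)=1+z+z^2/2+z^3/6
  (e.g. R(-1.19)=0.23719, |R|=0.23719)

Find x<0 with |R(x)|<1.
x=-1.19: |R|=0.2372
|R(-1.95)|=0.2846 |R(-1.13)|=0.2680 |R(-0.93)|=0.3684
Bisect:
  x_lo=-3.3771 |R|=3.0941  x_hi=-0.0952 |R|=0.9092
  mid=-1.73618 |R|=0.10125 →hi
  mid=-2.55666 |R|=1.07368 →lo
  mid=-2.14642 |R|=0.49100 →hi
  mid=-2.35154 |R|=0.75391 →hi
  mid=-2.45410 |R|=0.90615 →hi
  mid=-2.50538 |R|=0.98794 →hi
  mid=-2.53102 |R|=1.03031 →lo
  ...
  [-2.51280,-2.51260] ⇒ x*=-2.5127
Stable set (-2.5127, 0).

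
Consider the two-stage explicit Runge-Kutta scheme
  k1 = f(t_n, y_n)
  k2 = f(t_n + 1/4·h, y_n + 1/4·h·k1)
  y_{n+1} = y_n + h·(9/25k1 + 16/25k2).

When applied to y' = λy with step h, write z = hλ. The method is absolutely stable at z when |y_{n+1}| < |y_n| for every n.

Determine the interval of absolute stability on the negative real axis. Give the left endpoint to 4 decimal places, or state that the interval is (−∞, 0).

z∈(-6.2500,0).

Test eqn y'=λy, z=hλ:
  k1=λy_n ⇒ h·k1=z·y_n;  k2=λ(1+1/4z)y_n ⇒ h·k2=z(1+1/4z)y_n
  y_{n+1}/y_n = 1 + 9/25z + 16/25z(1+1/4z) = 1 + z + 4/25z²
  Hence R(z) = 1 + z + 4/25z².

Find x<0 with |R(x)|<1.
x=-1.76: |R|=0.2644
R=1: x+4/25x²=0 ⇒ x=−25/4=-6.2500; min R=1−1/(4·4/25)=-0.5625>−1
Confirm numerically:
  x=-6.012: |R|=0.77106 <1
  x=-5.383: |R|=0.25327 <1
  x=-3.472: |R|=0.54323 <1
  x=-6.834: |R|=1.63857 >1
  x=-6.775: |R|=1.56910 >1
  x=-6.340: |R|=1.09130 >1
Stable set (-6.2500, 0).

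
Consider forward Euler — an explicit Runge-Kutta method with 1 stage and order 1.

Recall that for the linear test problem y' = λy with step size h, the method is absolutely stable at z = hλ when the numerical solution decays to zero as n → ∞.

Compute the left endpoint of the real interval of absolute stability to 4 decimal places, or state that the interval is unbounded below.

z* = -2.0000.

With y'=λy (z=hλ):
  order 1, 1-stage ⇒ R(z)=1+z
  (e.g. R(-0.64)=0.36000, |R|=0.36000)

Need |R(x)|<1, x<0.
x=-0.64: |R|=0.3600
|R(-1.69)|=0.6900 |R(-1.18)|=0.1800 |R(-0.91)|=0.0900
Bisect:
  x_lo=-2.7685 |R|=1.7685  x_hi=-0.2824 |R|=0.7176
  mid=-1.52546 |R|=0.52546 →hi
  mid=-2.14697 |R|=1.14697 →lo
  mid=-1.83621 |R|=0.83621 →hi
  mid=-1.99159 |R|=0.99159 →hi
  mid=-2.06928 |R|=1.06928 →lo
  mid=-2.03043 |R|=1.03043 →lo
  mid=-2.01101 |R|=1.01101 →lo
  ...
  [-2.00009,-1.99993] ⇒ x*=-2.0000
Interval (-2.0000, 0).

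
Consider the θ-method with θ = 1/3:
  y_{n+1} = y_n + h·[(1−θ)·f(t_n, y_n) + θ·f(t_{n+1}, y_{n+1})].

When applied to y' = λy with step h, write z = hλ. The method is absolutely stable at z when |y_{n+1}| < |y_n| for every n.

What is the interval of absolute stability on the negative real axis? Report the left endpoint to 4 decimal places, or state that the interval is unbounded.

On y'=λy, z=hλ:
  y_{n+1} = y_n + z·[2/3·y_n + 1/3·y_{n+1}] ⇒ (1 − 1/3z)y_{n+1} = (1 + 2/3z)y_n
  Hence R(z) = (1 + 2/3z)/(1 − 1/3z).

Solve |R(x)|<1 on ℝ⁻.
x=-1.27: |R|=0.1077
R=−1: 1+2/3x = −1+1/3x ⇒ -1/3x=2 ⇒ x=2/(-1/3)=-6.0000
Confirm numerically:
  x=-4.954: |R|=0.86849 <1
  x=-4.274: |R|=0.76272 <1
  x=-3.025: |R|=0.50622 <1
  x=-6.348: |R|=1.03723 >1
  x=-6.144: |R|=1.01575 >1
  x=-6.106: |R|=1.01164 >1
Stable set (-6.0000, 0).

z∈(-6.0000,0).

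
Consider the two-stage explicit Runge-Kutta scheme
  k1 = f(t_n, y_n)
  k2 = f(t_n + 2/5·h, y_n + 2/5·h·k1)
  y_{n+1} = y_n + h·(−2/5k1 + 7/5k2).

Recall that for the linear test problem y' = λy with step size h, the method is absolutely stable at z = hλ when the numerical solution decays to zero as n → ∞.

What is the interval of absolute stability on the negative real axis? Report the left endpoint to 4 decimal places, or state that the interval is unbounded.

(-1.7857, 0).

With y'=λy (z=hλ):
  k1=λy_n ⇒ h·k1=z·y_n;  k2=λ(1+2/5z)y_n ⇒ h·k2=z(1+2/5z)y_n
  y_{n+1}/y_n = 1 − 2/5z + 7/5z(1+2/5z) = 1 + z + 14/25z²
  ⇒ R(z) = 1 + z + 14/25z².

Need |R(x)|<1, x<0.
x=-1.61: |R|=0.8416
R=1: x+14/25x²=0 ⇒ x=−25/14=-1.7857; min R=1−1/(4·14/25)=0.5536>−1
Confirm numerically:
  x=-1.595: |R|=0.82965 <1
  x=-1.474: |R|=0.74270 <1
  x=-1.397: |R|=0.69590 <1
  x=-1.317: |R|=0.65431 <1
  x=-2.254: |R|=1.59109 >1
  x=-1.940: |R|=1.16762 >1
So |R|<1 on (-1.7857, 0).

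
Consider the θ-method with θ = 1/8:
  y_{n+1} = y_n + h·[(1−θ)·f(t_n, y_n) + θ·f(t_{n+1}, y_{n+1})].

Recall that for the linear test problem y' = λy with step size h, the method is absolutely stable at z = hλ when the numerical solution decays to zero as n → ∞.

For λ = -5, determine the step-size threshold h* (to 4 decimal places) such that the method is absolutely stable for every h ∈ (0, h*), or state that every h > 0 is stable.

(-2.6667,0); λ=-5 ⇒ h* = (8/3)/5 = 0.5333.

With y'=λy (z=hλ):
  y_{n+1} = y_n + z·[7/8·y_n + 1/8·y_{n+1}] ⇒ (1 − 1/8z)y_{n+1} = (1 + 7/8z)y_n
  Hence R(z) = (1 + 7/8z)/(1 − 1/8z).

Need |R(x)|<1, x<0.
x=-1.18: |R|=0.0283
R=−1: 1+7/8x = −1+1/8x ⇒ -3/4x=2 ⇒ x=2/(-3/4)=-2.6667
Confirm numerically:
  x=-2.030: |R|=0.61914 <1
  x=-1.954: |R|=0.57042 <1
  x=-1.177: |R|=0.02604 <1
  x=-1.072: |R|=0.05467 <1
  x=-2.870: |R|=1.11224 >1
  x=-2.850: |R|=1.10138 >1
Interval (-2.6667, 0).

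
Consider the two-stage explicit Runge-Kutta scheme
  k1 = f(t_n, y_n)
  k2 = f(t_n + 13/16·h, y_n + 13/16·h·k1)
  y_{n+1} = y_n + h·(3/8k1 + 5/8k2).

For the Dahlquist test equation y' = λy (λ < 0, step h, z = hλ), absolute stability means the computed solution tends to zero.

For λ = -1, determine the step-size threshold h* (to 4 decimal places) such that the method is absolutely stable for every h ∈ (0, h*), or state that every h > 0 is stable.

With y'=λy (z=hλ):
  k1=λy_n ⇒ h·k1=z·y_n;  k2=λ(1+13/16z)y_n ⇒ h·k2=z(1+13/16z)y_n
  y_{n+1}/y_n = 1 + 3/8z + 5/8z(1+13/16z) = 1 + z + 65/128z²
  R(z) = 1 + z + 65/128z².

Solve |R(x)|<1 on ℝ⁻.
x=-1.37: |R|=0.5831
R=1: x+65/128x²=0 ⇒ x=−128/65=-1.9692; min R=1−1/(4·65/128)=0.5077>−1
Confirm numerically:
  x=-1.899: |R|=0.93227 <1
  x=-1.868: |R|=0.90397 <1
  x=-1.076: |R|=0.51193 <1
  x=-0.797: |R|=0.52557 <1
  x=-2.470: |R|=1.62811 >1
  x=-2.224: |R|=1.28773 >1
  x=-2.180: |R|=1.23333 >1
Stable set (-1.9692, 0).

(-1.9692,0); λ=-1 ⇒ h* = (128/65)/1 = 1.9692.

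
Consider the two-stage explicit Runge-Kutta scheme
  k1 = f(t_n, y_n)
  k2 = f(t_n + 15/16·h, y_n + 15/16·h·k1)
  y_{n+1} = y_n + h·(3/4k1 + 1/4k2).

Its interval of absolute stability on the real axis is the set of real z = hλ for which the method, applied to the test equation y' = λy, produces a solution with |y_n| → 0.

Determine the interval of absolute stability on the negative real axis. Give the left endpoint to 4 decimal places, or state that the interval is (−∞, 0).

z∈(-4.2667,0).

On y'=λy, z=hλ:
  k1=λy_n ⇒ h·k1=z·y_n;  k2=λ(1+15/16z)y_n ⇒ h·k2=z(1+15/16z)y_n
  y_{n+1}/y_n = 1 + 3/4z + 1/4z(1+15/16z) = 1 + z + 15/64z²
  ⇒ R(z) = 1 + z + 15/64z².

Need |R(x)|<1, x<0.
x=-0.55: |R|=0.5209
R=1: x+15/64x²=0 ⇒ x=−64/15=-4.2667; min R=1−1/(4·15/64)=-0.0667>−1
Confirm numerically:
  x=-3.878: |R|=0.64674 <1
  x=-3.769: |R|=0.56038 <1
  x=-3.603: |R|=0.43956 <1
  x=-2.237: |R|=0.06415 <1
  x=-4.732: |R|=1.51608 >1
  x=-4.392: |R|=1.12902 >1
So |R|<1 on (-4.2667, 0).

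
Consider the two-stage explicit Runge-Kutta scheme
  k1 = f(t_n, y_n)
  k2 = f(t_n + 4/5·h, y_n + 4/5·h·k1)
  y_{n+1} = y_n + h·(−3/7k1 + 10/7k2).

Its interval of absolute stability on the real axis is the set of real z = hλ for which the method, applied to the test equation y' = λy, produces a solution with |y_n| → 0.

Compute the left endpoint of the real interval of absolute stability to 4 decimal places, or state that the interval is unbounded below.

z* = -0.8750.

With y'=λy (z=hλ):
  k1=λy_n ⇒ h·k1=z·y_n;  k2=λ(1+4/5z)y_n ⇒ h·k2=z(1+4/5z)y_n
  y_{n+1}/y_n = 1 − 3/7z + 10/7z(1+4/5z) = 1 + z + 8/7z²
  R(z) = 1 + z + 8/7z².

Boundary: |R(x)|=1, x<0.
x=-0.65: |R|=0.8329
R=1: x+8/7x²=0 ⇒ x=−7/8=-0.8750; min R=1−1/(4·8/7)=0.7812>−1
Confirm numerically:
  x=-0.720: |R|=0.87246 <1
  x=-0.462: |R|=0.78194 <1
  x=-0.354: |R|=0.78922 <1
  x=-1.422: |R|=1.88895 >1
  x=-1.136: |R|=1.33885 >1
Stable set (-0.8750, 0).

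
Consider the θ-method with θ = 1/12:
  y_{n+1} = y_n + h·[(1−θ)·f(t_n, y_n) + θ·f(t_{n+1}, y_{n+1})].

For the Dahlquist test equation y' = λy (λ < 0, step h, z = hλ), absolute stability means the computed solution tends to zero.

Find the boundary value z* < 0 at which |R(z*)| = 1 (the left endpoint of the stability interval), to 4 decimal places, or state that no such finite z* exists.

z* = -2.4000.

On y'=λy, z=hλ:
  y_{n+1} = y_n + z·[11/12·y_n + 1/12·y_{n+1}] ⇒ (1 − 1/12z)y_{n+1} = (1 + 11/12z)y_n
  so R(z) = (1 + 11/12z)/(1 − 1/12z).

Find x<0 with |R(x)|<1.
x=-1.35: |R|=0.2135
R=−1: 1+11/12x = −1+1/12x ⇒ -5/6x=2 ⇒ x=2/(-5/6)=-2.4000
Confirm numerically:
  x=-2.095: |R|=0.78361 <1
  x=-1.363: |R|=0.22398 <1
  x=-1.334: |R|=0.20054 <1
  x=-1.096: |R|=0.00428 <1
  x=-2.884: |R|=1.32518 >1
  x=-2.703: |R|=1.20608 >1
  x=-2.642: |R|=1.16528 >1
So |R|<1 on (-2.4000, 0).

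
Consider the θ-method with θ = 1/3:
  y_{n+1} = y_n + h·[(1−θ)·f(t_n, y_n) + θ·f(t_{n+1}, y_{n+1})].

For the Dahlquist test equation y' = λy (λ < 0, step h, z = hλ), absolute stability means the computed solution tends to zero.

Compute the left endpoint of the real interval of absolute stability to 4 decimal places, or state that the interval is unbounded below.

left endpoint -6.0000.

Test eqn y'=λy, z=hλ:
  y_{n+1} = y_n + z·[2/3·y_n + 1/3·y_{n+1}] ⇒ (1 − 1/3z)y_{n+1} = (1 + 2/3z)y_n
  Hence R(z) = (1 + 2/3z)/(1 − 1/3z).

Find x<0 with |R(x)|<1.
x=-0.6: |R|=0.5000
R=−1: 1+2/3x = −1+1/3x ⇒ -1/3x=2 ⇒ x=2/(-1/3)=-6.0000
Confirm numerically:
  x=-5.663: |R|=0.96110 <1
  x=-3.645: |R|=0.64560 <1
  x=-2.835: |R|=0.45758 <1
  x=-6.359: |R|=1.03836 >1
  x=-6.152: |R|=1.01661 >1
Stable set (-6.0000, 0).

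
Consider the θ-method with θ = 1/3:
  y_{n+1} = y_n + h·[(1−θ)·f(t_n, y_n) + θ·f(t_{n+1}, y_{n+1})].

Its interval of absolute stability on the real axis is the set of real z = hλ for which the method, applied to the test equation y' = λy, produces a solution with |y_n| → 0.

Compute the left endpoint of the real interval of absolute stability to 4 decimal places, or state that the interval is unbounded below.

left endpoint -6.0000.

On y'=λy, z=hλ:
  y_{n+1} = y_n + z·[2/3·y_n + 1/3·y_{n+1}] ⇒ (1 − 1/3z)y_{n+1} = (1 + 2/3z)y_n
  ⇒ R(z) = (1 + 2/3z)/(1 − 1/3z).

Need |R(x)|<1, x<0.
x=-0.45: |R|=0.6087
R=−1: 1+2/3x = −1+1/3x ⇒ -1/3x=2 ⇒ x=2/(-1/3)=-6.0000
Confirm numerically:
  x=-5.007: |R|=0.87598 <1
  x=-4.017: |R|=0.71740 <1
  x=-3.803: |R|=0.67705 <1
  x=-6.219: |R|=1.02376 >1
  x=-6.114: |R|=1.01251 >1
  x=-6.055: |R|=1.00607 >1
Stable set (-6.0000, 0).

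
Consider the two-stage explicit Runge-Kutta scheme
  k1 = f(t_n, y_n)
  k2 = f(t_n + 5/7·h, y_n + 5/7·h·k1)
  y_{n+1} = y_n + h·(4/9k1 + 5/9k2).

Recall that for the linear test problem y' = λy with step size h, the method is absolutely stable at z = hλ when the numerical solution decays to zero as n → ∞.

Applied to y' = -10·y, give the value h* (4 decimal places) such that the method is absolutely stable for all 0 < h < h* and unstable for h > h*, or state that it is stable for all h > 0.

With y'=λy (z=hλ):
  k1=λy_n ⇒ h·k1=z·y_n;  k2=λ(1+5/7z)y_n ⇒ h·k2=z(1+5/7z)y_n
  y_{n+1}/y_n = 1 + 4/9z + 5/9z(1+5/7z) = 1 + z + 25/63z²
  so R(z) = 1 + z + 25/63z².

Boundary: |R(x)|=1, x<0.
x=-1.22: |R|=0.3706
R=1: x+25/63x²=0 ⇒ x=−63/25=-2.5200; min R=1−1/(4·25/63)=0.3700>−1
Confirm numerically:
  x=-1.589: |R|=0.41295 <1
  x=-1.541: |R|=0.40133 <1
  x=-1.226: |R|=0.37046 <1
  x=-2.969: |R|=1.52900 >1
  x=-2.708: |R|=1.20203 >1
  x=-2.565: |R|=1.04580 >1
Stable set (-2.5200, 0).

(-2.5200,0); λ=-10 ⇒ h* = (63/25)/10 = 0.2520.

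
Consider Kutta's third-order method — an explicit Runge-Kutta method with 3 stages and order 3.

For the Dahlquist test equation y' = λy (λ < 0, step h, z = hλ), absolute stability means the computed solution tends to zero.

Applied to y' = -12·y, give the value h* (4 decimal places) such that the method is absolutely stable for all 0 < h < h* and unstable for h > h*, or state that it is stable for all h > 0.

(-2.5127,0); λ=-12 ⇒ h* = 0.2094.

On y'=λy, z=hλ:
  order 3, 3-stage ⇒ R(z)=1+z+z^2/2+z^3/6
  (e.g. R(-0.45)=0.63606, |R|=0.63606)

Solve |R(x)|<1 on ℝ⁻.
x=-0.45: |R|=0.6361
|R(-2.72)|=1.3747 |R(-1.15)|=0.2578 |R(-0.91)|=0.3785
Bisect:
  x_lo=-2.9663 |R|=1.9169  x_hi=-0.3950 |R|=0.6728
  mid=-1.68064 |R|=0.05954 →hi
  mid=-2.32348 |R|=0.71478 →hi
  mid=-2.64491 |R|=1.23090 →lo
  mid=-2.48420 |R|=0.95367 →hi
  mid=-2.56455 |R|=1.08723 →lo
  mid=-2.52437 |R|=1.01922 →lo
  mid=-2.50428 |R|=0.98614 →hi
  mid=-2.51433 |R|=1.00261 →lo
  mid=-2.50931 |R|=0.99436 →hi
  ...
  [-2.51276,-2.51260] ⇒ x*=-2.5127
Interval (-2.5127, 0).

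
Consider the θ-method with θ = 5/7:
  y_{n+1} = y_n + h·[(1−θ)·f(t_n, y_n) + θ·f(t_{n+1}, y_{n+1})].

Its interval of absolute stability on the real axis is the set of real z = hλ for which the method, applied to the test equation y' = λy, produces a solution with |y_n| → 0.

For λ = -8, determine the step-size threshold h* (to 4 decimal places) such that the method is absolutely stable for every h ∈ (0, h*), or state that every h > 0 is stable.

Test eqn y'=λy, z=hλ:
  y_{n+1} = y_n + z·[2/7·y_n + 5/7·y_{n+1}] ⇒ (1 − 5/7z)y_{n+1} = (1 + 2/7z)y_n
  ⇒ R(z) = (1 + 2/7z)/(1 − 5/7z).

Boundary: |R(x)|=1, x<0.
x=-1.68: |R|=0.2364
x=-2: |R|=0.1765
x=-10: |R|=0.2281
x=-100: |R|=0.3807
θ=5/7≥1/2 ⇒ |1+2/7x|<|1−5/7x| ∀x<0 ⇒ interval (−∞,0).

(−∞, 0) — no finite endpoint. Any h>0 works for λ=-8.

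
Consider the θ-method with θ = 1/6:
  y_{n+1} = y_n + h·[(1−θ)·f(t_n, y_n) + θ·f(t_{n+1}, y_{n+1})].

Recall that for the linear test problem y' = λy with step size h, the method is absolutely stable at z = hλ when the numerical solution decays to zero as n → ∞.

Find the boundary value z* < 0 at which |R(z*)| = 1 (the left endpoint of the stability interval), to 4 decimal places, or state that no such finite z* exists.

z* = -3.0000.

Test eqn y'=λy, z=hλ:
  y_{n+1} = y_n + z·[5/6·y_n + 1/6·y_{n+1}] ⇒ (1 − 1/6z)y_{n+1} = (1 + 5/6z)y_n
  R(z) = (1 + 5/6z)/(1 − 1/6z).

Boundary: |R(x)|=1, x<0.
x=-1.61: |R|=0.2694
R=−1: 1+5/6x = −1+1/6x ⇒ -2/3x=2 ⇒ x=2/(-2/3)=-3.0000
Confirm numerically:
  x=-2.275: |R|=0.64955 <1
  x=-1.783: |R|=0.37453 <1
  x=-1.655: |R|=0.29719 <1
  x=-1.545: |R|=0.22863 <1
  x=-3.542: |R|=1.22721 >1
  x=-3.428: |R|=1.18159 >1
  x=-3.190: |R|=1.08270 >1
So |R|<1 on (-3.0000, 0).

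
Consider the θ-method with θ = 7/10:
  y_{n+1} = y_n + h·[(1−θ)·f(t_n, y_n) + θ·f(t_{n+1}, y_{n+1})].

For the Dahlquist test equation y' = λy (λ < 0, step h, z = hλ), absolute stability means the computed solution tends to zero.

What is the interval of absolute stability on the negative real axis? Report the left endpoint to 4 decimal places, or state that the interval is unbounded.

Set f=λy, z=hλ:
  y_{n+1} = y_n + z·[3/10·y_n + 7/10·y_{n+1}] ⇒ (1 − 7/10z)y_{n+1} = (1 + 3/10z)y_n
  Hence R(z) = (1 + 3/10z)/(1 − 7/10z).

Solve |R(x)|<1 on ℝ⁻.
x=-0.32: |R|=0.7386
x=-2: |R|=0.1667
x=-10: |R|=0.2500
x=-100: |R|=0.4085
θ=7/10≥1/2 ⇒ |1+3/10x|<|1−7/10x| ∀x<0 ⇒ stable on all of ℝ⁻.

(−∞, 0) — no finite endpoint.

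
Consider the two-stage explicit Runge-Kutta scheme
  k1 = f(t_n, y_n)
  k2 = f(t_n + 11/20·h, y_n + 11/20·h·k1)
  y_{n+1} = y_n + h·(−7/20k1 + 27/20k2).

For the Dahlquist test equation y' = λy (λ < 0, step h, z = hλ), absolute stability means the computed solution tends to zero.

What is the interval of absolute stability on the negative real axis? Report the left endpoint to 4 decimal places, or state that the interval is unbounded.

Test eqn y'=λy, z=hλ:
  k1=λy_n ⇒ h·k1=z·y_n;  k2=λ(1+11/20z)y_n ⇒ h·k2=z(1+11/20z)y_n
  y_{n+1}/y_n = 1 − 7/20z + 27/20z(1+11/20z) = 1 + z + 297/400z²
  so R(z) = 1 + z + 297/400z².

Need |R(x)|<1, x<0.
x=-0.41: |R|=0.7148
R=1: x+297/400x²=0 ⇒ x=−400/297=-1.3468; min R=1−1/(4·297/400)=0.6633>−1
Confirm numerically:
  x=-1.307: |R|=0.96137 <1
  x=-1.135: |R|=0.82151 <1
  x=-0.771: |R|=0.67037 <1
  x=-0.693: |R|=0.66358 <1
  x=-1.759: |R|=1.53836 >1
  x=-1.695: |R|=1.43822 >1
  x=-1.643: |R|=1.36134 >1
Interval (-1.3468, 0).

z∈(-1.3468,0).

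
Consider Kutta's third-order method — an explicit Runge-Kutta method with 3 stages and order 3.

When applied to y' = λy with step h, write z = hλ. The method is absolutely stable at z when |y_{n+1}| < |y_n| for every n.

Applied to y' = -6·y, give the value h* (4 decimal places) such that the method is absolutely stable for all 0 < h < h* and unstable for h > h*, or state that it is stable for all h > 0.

(-2.5127,0); λ=-6 ⇒ h* = 0.4188.

With y'=λy (z=hλ):
  order 3, 3-stage ⇒ R(z)=1+z+z^2/2+z^3/6
  (e.g. R(-0.56)=0.56753, |R|=0.56753)

Solve |R(x)|<1 on ℝ⁻.
x=-0.56: |R|=0.5675
|R(-2.36)|=0.7659 |R(-1.87)|=0.2114 |R(-1.81)|=0.1602
Bisect:
  x_lo=-2.8386 |R|=1.6219  x_hi=-0.2407 |R|=0.7859
  mid=-1.53966 |R|=0.03731 →hi
  mid=-2.18914 |R|=0.54148 →hi
  mid=-2.51388 |R|=1.00186 →lo
  mid=-2.35151 |R|=0.75386 →hi
  mid=-2.43269 |R|=0.87314 →hi
  mid=-2.47328 |R|=0.93628 →hi
  mid=-2.49358 |R|=0.96876 →hi
  mid=-2.50373 |R|=0.98523 →hi
  mid=-2.50880 |R|=0.99353 →hi
  ...
  [-2.51277,-2.51261] ⇒ x*=-2.5127
So |R|<1 on (-2.5127, 0).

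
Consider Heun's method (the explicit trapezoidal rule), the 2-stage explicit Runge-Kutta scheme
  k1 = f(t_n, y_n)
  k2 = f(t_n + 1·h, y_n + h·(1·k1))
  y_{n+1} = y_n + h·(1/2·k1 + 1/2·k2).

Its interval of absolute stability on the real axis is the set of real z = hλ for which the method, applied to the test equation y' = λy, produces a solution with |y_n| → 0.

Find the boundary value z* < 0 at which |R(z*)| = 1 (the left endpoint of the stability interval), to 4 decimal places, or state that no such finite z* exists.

left endpoint -2.0000.

On y'=λy, z=hλ:
  order 2, 2-stage ⇒ R(z)=1+z+z^2/2
  (e.g. R(-0.95)=0.50125, |R|=0.50125)

Boundary: |R(x)|=1, x<0.
x=-0.95: |R|=0.5012
|R(-1.7)|=0.7450 |R(-1.54)|=0.6458 |R(-1.42)|=0.5882
Bisect:
  x_lo=-2.8080 |R|=2.1345  x_hi=-0.2826 |R|=0.7574
  mid=-1.54531 |R|=0.64868 →hi
  mid=-2.17668 |R|=1.19228 →lo
  mid=-1.86099 |R|=0.87065 →hi
  mid=-2.01883 |R|=1.01901 →lo
  mid=-1.93991 |R|=0.94172 →hi
  mid=-1.97937 |R|=0.97959 →hi
  mid=-1.99910 |R|=0.99910 →hi
  mid=-2.00897 |R|=1.00901 →lo
  mid=-2.00404 |R|=1.00405 →lo
  mid=-2.00157 |R|=1.00157 →lo
  ...
  [-2.00003,-1.99988] ⇒ x*=-2.0000
Stable set (-2.0000, 0).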